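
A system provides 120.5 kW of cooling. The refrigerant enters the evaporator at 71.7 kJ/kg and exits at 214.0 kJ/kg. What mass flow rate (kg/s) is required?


dh = 214.0 - 71.7 = 142.3 kJ/kg
m_dot = Q / dh = 120.5 / 142.3 = 0.8468 kg/s

0.8468


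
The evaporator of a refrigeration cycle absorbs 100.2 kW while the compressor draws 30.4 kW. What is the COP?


COP = Q_evap / W
COP = 100.2 / 30.4
COP = 3.296

3.296


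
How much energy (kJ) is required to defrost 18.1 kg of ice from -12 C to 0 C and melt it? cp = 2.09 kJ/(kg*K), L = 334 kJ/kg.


Sensible heat = cp * dT = 2.09 * 12 = 25.08 kJ/kg
Total per kg = 25.08 + 334 = 359.08 kJ/kg
Q = m * total = 18.1 * 359.08
Q = 6499.3 kJ

6499.3


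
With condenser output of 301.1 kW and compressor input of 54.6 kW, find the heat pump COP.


COP_hp = Q_cond / W
COP_hp = 301.1 / 54.6
COP_hp = 5.515

5.515


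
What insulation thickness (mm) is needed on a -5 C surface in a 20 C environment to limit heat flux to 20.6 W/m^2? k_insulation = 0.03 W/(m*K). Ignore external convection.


dT = 20 - (-5) = 25 K
thickness = k * dT / q_max * 1000
thickness = 0.03 * 25 / 20.6 * 1000
thickness = 36.4 mm

36.4


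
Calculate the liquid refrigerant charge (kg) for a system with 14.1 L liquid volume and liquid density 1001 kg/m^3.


Charge = V * rho / 1000
Charge = 14.1 * 1001 / 1000
Charge = 14.11 kg

14.11


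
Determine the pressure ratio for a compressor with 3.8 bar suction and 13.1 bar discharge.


PR = P_high / P_low
PR = 13.1 / 3.8
PR = 3.447

3.447


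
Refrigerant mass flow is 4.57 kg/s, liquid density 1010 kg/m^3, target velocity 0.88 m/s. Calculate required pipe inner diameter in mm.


A = m_dot / (rho * v) = 4.57 / (1010 * 0.88) = 0.005141764176 m^2
d = sqrt(4*A/pi) * 1000
d = 80.9 mm

80.9


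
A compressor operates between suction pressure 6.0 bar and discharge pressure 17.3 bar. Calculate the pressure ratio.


PR = P_high / P_low
PR = 17.3 / 6.0
PR = 2.883

2.883


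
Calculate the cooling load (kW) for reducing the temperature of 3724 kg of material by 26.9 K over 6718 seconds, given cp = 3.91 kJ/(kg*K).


Q = m * cp * dT / t
Q = 3724 * 3.91 * 26.9 / 6718
Q = 58.304 kW

58.304


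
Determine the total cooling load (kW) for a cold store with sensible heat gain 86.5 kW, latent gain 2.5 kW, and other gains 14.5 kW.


Q_total = Q_s + Q_l + Q_misc
Q_total = 86.5 + 2.5 + 14.5
Q_total = 103.5 kW

103.5


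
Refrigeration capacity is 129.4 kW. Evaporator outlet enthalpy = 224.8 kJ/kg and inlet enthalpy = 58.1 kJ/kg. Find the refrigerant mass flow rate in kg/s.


dh = 224.8 - 58.1 = 166.7 kJ/kg
m_dot = Q / dh = 129.4 / 166.7 = 0.7762 kg/s

0.7762


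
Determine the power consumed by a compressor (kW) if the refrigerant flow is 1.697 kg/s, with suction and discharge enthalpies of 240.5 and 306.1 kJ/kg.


dh = 306.1 - 240.5 = 65.6 kJ/kg
W = m_dot * dh = 1.697 * 65.6 = 111.32 kW

111.32


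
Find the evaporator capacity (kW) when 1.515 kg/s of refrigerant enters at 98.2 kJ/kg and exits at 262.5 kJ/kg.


dh = 262.5 - 98.2 = 164.3 kJ/kg
Q_evap = m_dot * dh = 1.515 * 164.3
Q_evap = 248.91 kW

248.91


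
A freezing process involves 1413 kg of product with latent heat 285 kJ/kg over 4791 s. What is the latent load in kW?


Q_lat = m * h_fg / t
Q_lat = 1413 * 285 / 4791
Q_lat = 84.05 kW

84.05


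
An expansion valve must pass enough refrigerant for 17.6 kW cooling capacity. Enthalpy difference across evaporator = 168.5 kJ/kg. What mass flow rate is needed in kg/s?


m_dot = Q / dh
m_dot = 17.6 / 168.5
m_dot = 0.1045 kg/s

0.1045


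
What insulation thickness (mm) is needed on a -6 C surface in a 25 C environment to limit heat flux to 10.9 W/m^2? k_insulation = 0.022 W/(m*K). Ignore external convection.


dT = 25 - (-6) = 31 K
thickness = k * dT / q_max * 1000
thickness = 0.022 * 31 / 10.9 * 1000
thickness = 62.6 mm

62.6


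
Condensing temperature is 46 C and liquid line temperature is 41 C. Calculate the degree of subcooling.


Subcooling = T_cond - T_liquid
Subcooling = 46 - 41
Subcooling = 5 K

5


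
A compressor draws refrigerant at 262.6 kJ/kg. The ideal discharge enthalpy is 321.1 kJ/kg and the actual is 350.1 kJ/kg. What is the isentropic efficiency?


dh_ideal = 321.1 - 262.6 = 58.5 kJ/kg
dh_actual = 350.1 - 262.6 = 87.5 kJ/kg
eta_s = dh_ideal / dh_actual = 58.5 / 87.5
eta_s = 0.6686

0.6686


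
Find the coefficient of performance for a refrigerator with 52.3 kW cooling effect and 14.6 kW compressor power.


COP = Q_evap / W
COP = 52.3 / 14.6
COP = 3.582

3.582


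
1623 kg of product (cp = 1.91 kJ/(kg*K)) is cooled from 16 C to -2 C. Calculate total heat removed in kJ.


dT = 16 - (-2) = 18 K
Q = m * cp * dT = 1623 * 1.91 * 18
Q = 55799 kJ

55799


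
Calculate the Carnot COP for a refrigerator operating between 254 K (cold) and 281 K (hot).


dT = 281 - 254 = 27 K
COP_carnot = T_cold / dT = 254 / 27
COP_carnot = 9.407

9.407


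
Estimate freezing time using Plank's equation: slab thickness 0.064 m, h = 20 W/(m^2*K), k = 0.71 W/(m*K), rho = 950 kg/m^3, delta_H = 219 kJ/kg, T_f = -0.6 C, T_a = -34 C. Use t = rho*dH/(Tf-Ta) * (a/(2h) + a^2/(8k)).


dT = -0.6 - (-34) = 33.4 K
term1 = a/(2h) = 0.064/(2*20) = 0.0016
term2 = a^2/(8k) = 0.064^2/(8*0.71) = 0.0007211267606
t = rho*dH*1000/dT * (term1 + term2)
t = 950*219*1000/33.4 * (0.0016 + 0.0007211267606)
t = 14458 s

14458


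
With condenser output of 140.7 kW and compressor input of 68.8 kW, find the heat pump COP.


COP_hp = Q_cond / W
COP_hp = 140.7 / 68.8
COP_hp = 2.045

2.045


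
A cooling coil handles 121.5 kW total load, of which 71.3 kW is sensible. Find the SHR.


SHR = Q_sensible / Q_total
SHR = 71.3 / 121.5
SHR = 0.587

0.587


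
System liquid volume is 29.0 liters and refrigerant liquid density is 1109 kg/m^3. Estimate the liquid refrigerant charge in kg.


Charge = V * rho / 1000
Charge = 29.0 * 1109 / 1000
Charge = 32.16 kg

32.16


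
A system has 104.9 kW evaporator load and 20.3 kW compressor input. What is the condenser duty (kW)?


Q_cond = Q_evap + W
Q_cond = 104.9 + 20.3
Q_cond = 125.2 kW

125.2


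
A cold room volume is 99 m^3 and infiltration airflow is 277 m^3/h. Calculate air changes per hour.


ACH = flow / volume
ACH = 277 / 99
ACH = 2.798

2.798


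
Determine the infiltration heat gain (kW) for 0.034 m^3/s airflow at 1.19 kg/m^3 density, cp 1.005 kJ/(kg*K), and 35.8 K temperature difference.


Q = V_dot * rho * cp * dT
Q = 0.034 * 1.19 * 1.005 * 35.8
Q = 1.456 kW

1.456


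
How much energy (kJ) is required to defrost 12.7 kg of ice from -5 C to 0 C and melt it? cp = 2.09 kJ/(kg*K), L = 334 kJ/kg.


Sensible heat = cp * dT = 2.09 * 5 = 10.45 kJ/kg
Total per kg = 10.45 + 334 = 344.45 kJ/kg
Q = m * total = 12.7 * 344.45
Q = 4374.5 kJ

4374.5


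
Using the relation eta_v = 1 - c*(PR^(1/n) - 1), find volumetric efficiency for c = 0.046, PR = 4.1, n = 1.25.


PR^(1/n) = 4.1^(1/1.25) = 3.09191172
eta_v = 1 - 0.046 * (3.09191172 - 1)
eta_v = 0.9038

0.9038


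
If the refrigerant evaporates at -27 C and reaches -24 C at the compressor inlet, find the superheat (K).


Superheat = T_suction - T_evap
Superheat = -24 - (-27)
Superheat = 3 K

3


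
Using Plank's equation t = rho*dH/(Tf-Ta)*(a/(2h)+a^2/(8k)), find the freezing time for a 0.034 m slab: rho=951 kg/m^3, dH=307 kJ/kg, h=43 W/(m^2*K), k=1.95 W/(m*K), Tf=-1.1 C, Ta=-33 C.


dT = -1.1 - (-33) = 31.9 K
term1 = a/(2h) = 0.034/(2*43) = 0.0003953488372
term2 = a^2/(8k) = 0.034^2/(8*1.95) = 0.0000741025641
t = rho*dH*1000/dT * (term1 + term2)
t = 951*307*1000/31.9 * (0.0003953488372 + 0.0000741025641)
t = 4297 s

4297


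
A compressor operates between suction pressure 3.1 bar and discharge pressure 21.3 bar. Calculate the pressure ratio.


PR = P_high / P_low
PR = 21.3 / 3.1
PR = 6.871

6.871


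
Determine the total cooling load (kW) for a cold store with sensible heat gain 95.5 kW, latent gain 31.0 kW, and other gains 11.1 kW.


Q_total = Q_s + Q_l + Q_misc
Q_total = 95.5 + 31.0 + 11.1
Q_total = 137.6 kW

137.6


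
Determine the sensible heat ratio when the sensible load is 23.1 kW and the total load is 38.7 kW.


SHR = Q_sensible / Q_total
SHR = 23.1 / 38.7
SHR = 0.597

0.597


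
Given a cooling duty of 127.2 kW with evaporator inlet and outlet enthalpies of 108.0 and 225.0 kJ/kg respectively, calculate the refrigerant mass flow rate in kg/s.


dh = 225.0 - 108.0 = 117.0 kJ/kg
m_dot = Q / dh = 127.2 / 117.0 = 1.0872 kg/s

1.0872


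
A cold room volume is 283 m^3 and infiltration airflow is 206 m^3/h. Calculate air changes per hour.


ACH = flow / volume
ACH = 206 / 283
ACH = 0.728

0.728


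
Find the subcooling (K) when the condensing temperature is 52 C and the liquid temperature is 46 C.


Subcooling = T_cond - T_liquid
Subcooling = 52 - 46
Subcooling = 6 K

6


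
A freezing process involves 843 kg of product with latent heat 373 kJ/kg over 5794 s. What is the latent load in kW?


Q_lat = m * h_fg / t
Q_lat = 843 * 373 / 5794
Q_lat = 54.27 kW

54.27


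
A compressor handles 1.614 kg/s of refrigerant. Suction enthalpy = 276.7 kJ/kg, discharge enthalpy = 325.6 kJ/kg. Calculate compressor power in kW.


dh = 325.6 - 276.7 = 48.9 kJ/kg
W = m_dot * dh = 1.614 * 48.9 = 78.92 kW

78.92


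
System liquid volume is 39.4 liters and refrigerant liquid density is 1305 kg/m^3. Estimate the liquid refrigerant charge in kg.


Charge = V * rho / 1000
Charge = 39.4 * 1305 / 1000
Charge = 51.42 kg

51.42


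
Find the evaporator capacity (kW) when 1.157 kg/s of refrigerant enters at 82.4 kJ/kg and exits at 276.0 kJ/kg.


dh = 276.0 - 82.4 = 193.6 kJ/kg
Q_evap = m_dot * dh = 1.157 * 193.6
Q_evap = 224.0 kW

224.0


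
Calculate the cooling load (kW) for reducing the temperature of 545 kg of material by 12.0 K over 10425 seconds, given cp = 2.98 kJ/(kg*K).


Q = m * cp * dT / t
Q = 545 * 2.98 * 12.0 / 10425
Q = 1.869 kW

1.869


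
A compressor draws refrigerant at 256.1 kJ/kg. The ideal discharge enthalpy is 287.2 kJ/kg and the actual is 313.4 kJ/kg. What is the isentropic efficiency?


dh_ideal = 287.2 - 256.1 = 31.1 kJ/kg
dh_actual = 313.4 - 256.1 = 57.3 kJ/kg
eta_s = dh_ideal / dh_actual = 31.1 / 57.3
eta_s = 0.5428

0.5428


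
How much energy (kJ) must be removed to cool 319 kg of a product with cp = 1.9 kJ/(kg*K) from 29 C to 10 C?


dT = 29 - (10) = 19 K
Q = m * cp * dT = 319 * 1.9 * 19
Q = 11516 kJ

11516


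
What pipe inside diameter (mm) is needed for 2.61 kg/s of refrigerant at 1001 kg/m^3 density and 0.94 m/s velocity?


A = m_dot / (rho * v) = 2.61 / (1001 * 0.94) = 0.002773821923 m^2
d = sqrt(4*A/pi) * 1000
d = 59.4 mm

59.4


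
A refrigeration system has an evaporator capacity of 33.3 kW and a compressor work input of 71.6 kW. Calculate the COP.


COP = Q_evap / W
COP = 33.3 / 71.6
COP = 0.465

0.465


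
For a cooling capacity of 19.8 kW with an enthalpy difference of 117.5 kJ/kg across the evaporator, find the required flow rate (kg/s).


m_dot = Q / dh
m_dot = 19.8 / 117.5
m_dot = 0.1685 kg/s

0.1685


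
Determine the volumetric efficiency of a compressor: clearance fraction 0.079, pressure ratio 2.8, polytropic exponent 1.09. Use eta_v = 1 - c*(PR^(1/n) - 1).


PR^(1/n) = 2.8^(1/1.09) = 2.57179724
eta_v = 1 - 0.079 * (2.57179724 - 1)
eta_v = 0.8758

0.8758


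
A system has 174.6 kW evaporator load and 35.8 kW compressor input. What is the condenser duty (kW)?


Q_cond = Q_evap + W
Q_cond = 174.6 + 35.8
Q_cond = 210.4 kW

210.4


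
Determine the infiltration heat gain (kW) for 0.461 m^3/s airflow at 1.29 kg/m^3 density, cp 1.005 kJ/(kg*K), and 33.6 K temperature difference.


Q = V_dot * rho * cp * dT
Q = 0.461 * 1.29 * 1.005 * 33.6
Q = 20.081 kW

20.081


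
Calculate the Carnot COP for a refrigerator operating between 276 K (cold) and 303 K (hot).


dT = 303 - 276 = 27 K
COP_carnot = T_cold / dT = 276 / 27
COP_carnot = 10.222

10.222


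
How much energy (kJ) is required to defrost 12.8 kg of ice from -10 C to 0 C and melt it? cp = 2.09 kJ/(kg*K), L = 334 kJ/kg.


Sensible heat = cp * dT = 2.09 * 10 = 20.9 kJ/kg
Total per kg = 20.9 + 334 = 354.9 kJ/kg
Q = m * total = 12.8 * 354.9
Q = 4542.7 kJ

4542.7


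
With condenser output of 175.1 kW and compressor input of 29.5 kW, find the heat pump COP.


COP_hp = Q_cond / W
COP_hp = 175.1 / 29.5
COP_hp = 5.936

5.936


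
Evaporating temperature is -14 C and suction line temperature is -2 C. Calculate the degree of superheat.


Superheat = T_suction - T_evap
Superheat = -2 - (-14)
Superheat = 12 K

12


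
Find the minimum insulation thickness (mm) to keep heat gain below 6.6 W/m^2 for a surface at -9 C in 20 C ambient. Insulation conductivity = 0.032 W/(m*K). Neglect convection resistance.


dT = 20 - (-9) = 29 K
thickness = k * dT / q_max * 1000
thickness = 0.032 * 29 / 6.6 * 1000
thickness = 140.6 mm

140.6


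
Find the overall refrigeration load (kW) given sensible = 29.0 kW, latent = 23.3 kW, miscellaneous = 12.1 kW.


Q_total = Q_s + Q_l + Q_misc
Q_total = 29.0 + 23.3 + 12.1
Q_total = 64.4 kW

64.4


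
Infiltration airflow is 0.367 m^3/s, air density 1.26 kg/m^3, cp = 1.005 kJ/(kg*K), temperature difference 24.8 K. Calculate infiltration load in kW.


Q = V_dot * rho * cp * dT
Q = 0.367 * 1.26 * 1.005 * 24.8
Q = 11.525 kW

11.525


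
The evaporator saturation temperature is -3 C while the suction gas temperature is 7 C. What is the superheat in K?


Superheat = T_suction - T_evap
Superheat = 7 - (-3)
Superheat = 10 K

10


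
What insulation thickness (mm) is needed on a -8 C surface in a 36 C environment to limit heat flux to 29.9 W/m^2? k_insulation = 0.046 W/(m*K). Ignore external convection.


dT = 36 - (-8) = 44 K
thickness = k * dT / q_max * 1000
thickness = 0.046 * 44 / 29.9 * 1000
thickness = 67.7 mm

67.7


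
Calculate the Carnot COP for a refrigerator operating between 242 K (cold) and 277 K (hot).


dT = 277 - 242 = 35 K
COP_carnot = T_cold / dT = 242 / 35
COP_carnot = 6.914

6.914


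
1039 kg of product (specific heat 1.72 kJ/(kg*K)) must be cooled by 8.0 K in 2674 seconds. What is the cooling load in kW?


Q = m * cp * dT / t
Q = 1039 * 1.72 * 8.0 / 2674
Q = 5.347 kW

5.347


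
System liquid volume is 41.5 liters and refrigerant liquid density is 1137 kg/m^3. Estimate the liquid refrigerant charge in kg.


Charge = V * rho / 1000
Charge = 41.5 * 1137 / 1000
Charge = 47.19 kg

47.19


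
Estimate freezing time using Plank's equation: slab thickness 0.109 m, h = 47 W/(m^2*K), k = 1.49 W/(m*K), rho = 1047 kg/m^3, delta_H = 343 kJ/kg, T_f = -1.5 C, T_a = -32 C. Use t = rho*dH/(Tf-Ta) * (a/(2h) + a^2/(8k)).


dT = -1.5 - (-32) = 30.5 K
term1 = a/(2h) = 0.109/(2*47) = 0.001159574468
term2 = a^2/(8k) = 0.109^2/(8*1.49) = 0.0009967281879
t = rho*dH*1000/dT * (term1 + term2)
t = 1047*343*1000/30.5 * (0.001159574468 + 0.0009967281879)
t = 25389 s

25389


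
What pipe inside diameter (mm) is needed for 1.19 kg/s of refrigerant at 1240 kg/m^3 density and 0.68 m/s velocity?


A = m_dot / (rho * v) = 1.19 / (1240 * 0.68) = 0.001411290323 m^2
d = sqrt(4*A/pi) * 1000
d = 42.4 mm

42.4


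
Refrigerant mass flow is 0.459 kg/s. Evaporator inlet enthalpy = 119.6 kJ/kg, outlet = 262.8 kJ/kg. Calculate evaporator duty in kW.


dh = 262.8 - 119.6 = 143.2 kJ/kg
Q_evap = m_dot * dh = 0.459 * 143.2
Q_evap = 65.73 kW

65.73


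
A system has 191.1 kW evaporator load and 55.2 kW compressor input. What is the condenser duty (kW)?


Q_cond = Q_evap + W
Q_cond = 191.1 + 55.2
Q_cond = 246.3 kW

246.3


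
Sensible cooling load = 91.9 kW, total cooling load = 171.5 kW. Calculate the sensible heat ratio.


SHR = Q_sensible / Q_total
SHR = 91.9 / 171.5
SHR = 0.536

0.536


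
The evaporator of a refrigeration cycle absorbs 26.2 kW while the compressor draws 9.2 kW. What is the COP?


COP = Q_evap / W
COP = 26.2 / 9.2
COP = 2.848

2.848


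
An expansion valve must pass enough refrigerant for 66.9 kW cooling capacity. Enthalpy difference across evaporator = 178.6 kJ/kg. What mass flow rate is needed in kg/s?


m_dot = Q / dh
m_dot = 66.9 / 178.6
m_dot = 0.3746 kg/s

0.3746


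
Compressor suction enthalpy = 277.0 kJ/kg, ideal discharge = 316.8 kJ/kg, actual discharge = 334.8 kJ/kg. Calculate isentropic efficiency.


dh_ideal = 316.8 - 277.0 = 39.8 kJ/kg
dh_actual = 334.8 - 277.0 = 57.8 kJ/kg
eta_s = dh_ideal / dh_actual = 39.8 / 57.8
eta_s = 0.6886

0.6886


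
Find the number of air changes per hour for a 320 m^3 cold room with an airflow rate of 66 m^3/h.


ACH = flow / volume
ACH = 66 / 320
ACH = 0.206

0.206


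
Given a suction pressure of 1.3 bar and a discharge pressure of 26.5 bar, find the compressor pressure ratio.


PR = P_high / P_low
PR = 26.5 / 1.3
PR = 20.385

20.385


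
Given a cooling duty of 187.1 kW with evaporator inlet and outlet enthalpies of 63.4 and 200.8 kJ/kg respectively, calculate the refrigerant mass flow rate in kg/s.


dh = 200.8 - 63.4 = 137.4 kJ/kg
m_dot = Q / dh = 187.1 / 137.4 = 1.3617 kg/s

1.3617


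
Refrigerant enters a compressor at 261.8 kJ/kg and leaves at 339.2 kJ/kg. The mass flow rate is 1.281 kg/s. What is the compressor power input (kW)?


dh = 339.2 - 261.8 = 77.4 kJ/kg
W = m_dot * dh = 1.281 * 77.4 = 99.15 kW

99.15


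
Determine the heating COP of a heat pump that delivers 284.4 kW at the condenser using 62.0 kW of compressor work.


COP_hp = Q_cond / W
COP_hp = 284.4 / 62.0
COP_hp = 4.587

4.587


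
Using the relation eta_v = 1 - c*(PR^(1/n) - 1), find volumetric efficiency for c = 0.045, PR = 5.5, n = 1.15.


PR^(1/n) = 5.5^(1/1.15) = 4.40345582
eta_v = 1 - 0.045 * (4.40345582 - 1)
eta_v = 0.8468

0.8468


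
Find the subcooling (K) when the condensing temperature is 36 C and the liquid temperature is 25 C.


Subcooling = T_cond - T_liquid
Subcooling = 36 - 25
Subcooling = 11 K

11


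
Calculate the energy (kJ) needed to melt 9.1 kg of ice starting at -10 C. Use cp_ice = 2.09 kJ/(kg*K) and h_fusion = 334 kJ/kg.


Sensible heat = cp * dT = 2.09 * 10 = 20.9 kJ/kg
Total per kg = 20.9 + 334 = 354.9 kJ/kg
Q = m * total = 9.1 * 354.9
Q = 3229.6 kJ

3229.6


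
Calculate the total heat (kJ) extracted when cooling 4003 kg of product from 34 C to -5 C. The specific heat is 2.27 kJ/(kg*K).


dT = 34 - (-5) = 39 K
Q = m * cp * dT = 4003 * 2.27 * 39
Q = 354386 kJ

354386


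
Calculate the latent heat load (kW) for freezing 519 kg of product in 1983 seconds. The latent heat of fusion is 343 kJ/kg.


Q_lat = m * h_fg / t
Q_lat = 519 * 343 / 1983
Q_lat = 89.77 kW

89.77


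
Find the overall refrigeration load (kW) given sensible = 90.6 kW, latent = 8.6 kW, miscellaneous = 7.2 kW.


Q_total = Q_s + Q_l + Q_misc
Q_total = 90.6 + 8.6 + 7.2
Q_total = 106.4 kW

106.4


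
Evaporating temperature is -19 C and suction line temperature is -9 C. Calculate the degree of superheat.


Superheat = T_suction - T_evap
Superheat = -9 - (-19)
Superheat = 10 K

10


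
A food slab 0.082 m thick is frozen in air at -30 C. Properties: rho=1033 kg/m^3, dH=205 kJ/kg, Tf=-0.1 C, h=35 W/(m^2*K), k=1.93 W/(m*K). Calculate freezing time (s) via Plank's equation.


dT = -0.1 - (-30) = 29.9 K
term1 = a/(2h) = 0.082/(2*35) = 0.001171428571
term2 = a^2/(8k) = 0.082^2/(8*1.93) = 0.000435492228
t = rho*dH*1000/dT * (term1 + term2)
t = 1033*205*1000/29.9 * (0.001171428571 + 0.000435492228)
t = 11381 s

11381


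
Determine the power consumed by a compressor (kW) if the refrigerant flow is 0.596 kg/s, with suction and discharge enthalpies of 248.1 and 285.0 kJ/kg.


dh = 285.0 - 248.1 = 36.9 kJ/kg
W = m_dot * dh = 0.596 * 36.9 = 21.99 kW

21.99


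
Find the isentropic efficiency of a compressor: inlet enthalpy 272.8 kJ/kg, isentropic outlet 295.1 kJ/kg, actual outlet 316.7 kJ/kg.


dh_ideal = 295.1 - 272.8 = 22.3 kJ/kg
dh_actual = 316.7 - 272.8 = 43.9 kJ/kg
eta_s = dh_ideal / dh_actual = 22.3 / 43.9
eta_s = 0.508

0.508


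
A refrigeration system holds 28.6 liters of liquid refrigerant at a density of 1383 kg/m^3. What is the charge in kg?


Charge = V * rho / 1000
Charge = 28.6 * 1383 / 1000
Charge = 39.55 kg

39.55


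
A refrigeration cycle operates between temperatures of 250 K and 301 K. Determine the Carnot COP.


dT = 301 - 250 = 51 K
COP_carnot = T_cold / dT = 250 / 51
COP_carnot = 4.902

4.902


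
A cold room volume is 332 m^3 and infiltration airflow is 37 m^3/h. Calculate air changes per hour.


ACH = flow / volume
ACH = 37 / 332
ACH = 0.111

0.111


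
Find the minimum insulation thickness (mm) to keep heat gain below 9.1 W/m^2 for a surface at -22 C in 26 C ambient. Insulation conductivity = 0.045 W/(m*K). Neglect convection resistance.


dT = 26 - (-22) = 48 K
thickness = k * dT / q_max * 1000
thickness = 0.045 * 48 / 9.1 * 1000
thickness = 237.4 mm

237.4


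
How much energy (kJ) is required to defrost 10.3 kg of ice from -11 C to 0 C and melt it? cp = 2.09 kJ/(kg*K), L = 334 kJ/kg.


Sensible heat = cp * dT = 2.09 * 11 = 22.99 kJ/kg
Total per kg = 22.99 + 334 = 356.99 kJ/kg
Q = m * total = 10.3 * 356.99
Q = 3677.0 kJ

3677.0


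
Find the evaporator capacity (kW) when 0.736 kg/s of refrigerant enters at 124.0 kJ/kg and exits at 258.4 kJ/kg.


dh = 258.4 - 124.0 = 134.4 kJ/kg
Q_evap = m_dot * dh = 0.736 * 134.4
Q_evap = 98.92 kW

98.92


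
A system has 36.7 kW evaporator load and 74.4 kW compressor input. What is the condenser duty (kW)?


Q_cond = Q_evap + W
Q_cond = 36.7 + 74.4
Q_cond = 111.1 kW

111.1


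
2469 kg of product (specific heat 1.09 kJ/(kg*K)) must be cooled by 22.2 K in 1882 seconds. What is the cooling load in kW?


Q = m * cp * dT / t
Q = 2469 * 1.09 * 22.2 / 1882
Q = 31.745 kW

31.745


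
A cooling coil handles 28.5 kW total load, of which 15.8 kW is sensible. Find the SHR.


SHR = Q_sensible / Q_total
SHR = 15.8 / 28.5
SHR = 0.554

0.554


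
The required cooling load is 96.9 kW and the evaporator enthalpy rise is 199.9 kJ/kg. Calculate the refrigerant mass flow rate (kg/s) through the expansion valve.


m_dot = Q / dh
m_dot = 96.9 / 199.9
m_dot = 0.4847 kg/s

0.4847


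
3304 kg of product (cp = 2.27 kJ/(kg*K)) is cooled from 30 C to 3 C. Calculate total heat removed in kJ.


dT = 30 - (3) = 27 K
Q = m * cp * dT = 3304 * 2.27 * 27
Q = 202502 kJ

202502


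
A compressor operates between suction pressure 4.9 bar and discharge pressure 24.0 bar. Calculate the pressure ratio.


PR = P_high / P_low
PR = 24.0 / 4.9
PR = 4.898

4.898


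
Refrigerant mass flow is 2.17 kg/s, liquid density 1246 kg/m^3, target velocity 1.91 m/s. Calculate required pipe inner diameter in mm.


A = m_dot / (rho * v) = 2.17 / (1246 * 1.91) = 0.0009118183423 m^2
d = sqrt(4*A/pi) * 1000
d = 34.1 mm

34.1


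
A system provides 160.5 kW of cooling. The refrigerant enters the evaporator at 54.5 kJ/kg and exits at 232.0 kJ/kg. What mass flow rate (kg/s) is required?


dh = 232.0 - 54.5 = 177.5 kJ/kg
m_dot = Q / dh = 160.5 / 177.5 = 0.9042 kg/s

0.9042


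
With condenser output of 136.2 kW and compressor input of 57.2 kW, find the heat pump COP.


COP_hp = Q_cond / W
COP_hp = 136.2 / 57.2
COP_hp = 2.381

2.381


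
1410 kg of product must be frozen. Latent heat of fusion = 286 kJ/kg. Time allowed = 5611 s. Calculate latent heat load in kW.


Q_lat = m * h_fg / t
Q_lat = 1410 * 286 / 5611
Q_lat = 71.87 kW

71.87


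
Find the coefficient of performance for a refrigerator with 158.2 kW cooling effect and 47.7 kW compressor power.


COP = Q_evap / W
COP = 158.2 / 47.7
COP = 3.317

3.317


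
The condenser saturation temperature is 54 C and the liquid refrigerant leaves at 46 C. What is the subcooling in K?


Subcooling = T_cond - T_liquid
Subcooling = 54 - 46
Subcooling = 8 K

8


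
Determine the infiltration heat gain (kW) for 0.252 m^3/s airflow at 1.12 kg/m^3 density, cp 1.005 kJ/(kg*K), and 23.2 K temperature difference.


Q = V_dot * rho * cp * dT
Q = 0.252 * 1.12 * 1.005 * 23.2
Q = 6.581 kW

6.581


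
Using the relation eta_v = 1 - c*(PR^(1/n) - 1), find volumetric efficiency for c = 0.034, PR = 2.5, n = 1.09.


PR^(1/n) = 2.5^(1/1.09) = 2.31783532
eta_v = 1 - 0.034 * (2.31783532 - 1)
eta_v = 0.9552

0.9552


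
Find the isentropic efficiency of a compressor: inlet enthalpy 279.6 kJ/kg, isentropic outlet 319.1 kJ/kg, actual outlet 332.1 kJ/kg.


dh_ideal = 319.1 - 279.6 = 39.5 kJ/kg
dh_actual = 332.1 - 279.6 = 52.5 kJ/kg
eta_s = dh_ideal / dh_actual = 39.5 / 52.5
eta_s = 0.7524

0.7524


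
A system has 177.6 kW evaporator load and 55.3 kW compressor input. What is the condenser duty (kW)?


Q_cond = Q_evap + W
Q_cond = 177.6 + 55.3
Q_cond = 232.9 kW

232.9


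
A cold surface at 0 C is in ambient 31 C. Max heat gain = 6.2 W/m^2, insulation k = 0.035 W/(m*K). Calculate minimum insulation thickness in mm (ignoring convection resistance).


dT = 31 - (0) = 31 K
thickness = k * dT / q_max * 1000
thickness = 0.035 * 31 / 6.2 * 1000
thickness = 175.0 mm

175.0


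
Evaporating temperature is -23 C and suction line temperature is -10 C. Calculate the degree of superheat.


Superheat = T_suction - T_evap
Superheat = -10 - (-23)
Superheat = 13 K

13


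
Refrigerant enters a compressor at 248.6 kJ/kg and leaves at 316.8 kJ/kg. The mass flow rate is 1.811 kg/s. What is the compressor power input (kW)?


dh = 316.8 - 248.6 = 68.2 kJ/kg
W = m_dot * dh = 1.811 * 68.2 = 123.51 kW

123.51


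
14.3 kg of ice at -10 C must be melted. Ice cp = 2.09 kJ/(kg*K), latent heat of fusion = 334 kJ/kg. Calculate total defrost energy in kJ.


Sensible heat = cp * dT = 2.09 * 10 = 20.9 kJ/kg
Total per kg = 20.9 + 334 = 354.9 kJ/kg
Q = m * total = 14.3 * 354.9
Q = 5075.1 kJ

5075.1


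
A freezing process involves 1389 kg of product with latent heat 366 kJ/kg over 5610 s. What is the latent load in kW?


Q_lat = m * h_fg / t
Q_lat = 1389 * 366 / 5610
Q_lat = 90.62 kW

90.62


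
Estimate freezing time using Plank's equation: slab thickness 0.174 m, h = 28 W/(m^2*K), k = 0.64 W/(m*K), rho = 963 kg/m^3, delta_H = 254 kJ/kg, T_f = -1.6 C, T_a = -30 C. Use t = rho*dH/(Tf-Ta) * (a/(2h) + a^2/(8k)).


dT = -1.6 - (-30) = 28.4 K
term1 = a/(2h) = 0.174/(2*28) = 0.003107142857
term2 = a^2/(8k) = 0.174^2/(8*0.64) = 0.00591328125
t = rho*dH*1000/dT * (term1 + term2)
t = 963*254*1000/28.4 * (0.003107142857 + 0.00591328125)
t = 77691 s

77691


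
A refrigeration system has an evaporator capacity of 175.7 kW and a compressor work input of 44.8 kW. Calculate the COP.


COP = Q_evap / W
COP = 175.7 / 44.8
COP = 3.922

3.922


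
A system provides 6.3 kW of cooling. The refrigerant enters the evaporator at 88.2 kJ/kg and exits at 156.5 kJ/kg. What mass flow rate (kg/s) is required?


dh = 156.5 - 88.2 = 68.3 kJ/kg
m_dot = Q / dh = 6.3 / 68.3 = 0.0922 kg/s

0.0922


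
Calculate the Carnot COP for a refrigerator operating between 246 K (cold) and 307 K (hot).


dT = 307 - 246 = 61 K
COP_carnot = T_cold / dT = 246 / 61
COP_carnot = 4.033

4.033


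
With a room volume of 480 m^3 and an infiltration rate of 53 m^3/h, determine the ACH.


ACH = flow / volume
ACH = 53 / 480
ACH = 0.11

0.11


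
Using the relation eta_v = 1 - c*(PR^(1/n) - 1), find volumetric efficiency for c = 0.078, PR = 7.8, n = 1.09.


PR^(1/n) = 7.8^(1/1.09) = 6.58317523
eta_v = 1 - 0.078 * (6.58317523 - 1)
eta_v = 0.5645

0.5645


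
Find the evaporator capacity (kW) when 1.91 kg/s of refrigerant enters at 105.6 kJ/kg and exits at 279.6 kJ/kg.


dh = 279.6 - 105.6 = 174.0 kJ/kg
Q_evap = m_dot * dh = 1.91 * 174.0
Q_evap = 332.34 kW

332.34


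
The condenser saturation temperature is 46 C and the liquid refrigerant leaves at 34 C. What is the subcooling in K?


Subcooling = T_cond - T_liquid
Subcooling = 46 - 34
Subcooling = 12 K

12


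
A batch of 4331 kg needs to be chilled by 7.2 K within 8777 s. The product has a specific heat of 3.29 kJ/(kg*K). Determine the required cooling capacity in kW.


Q = m * cp * dT / t
Q = 4331 * 3.29 * 7.2 / 8777
Q = 11.689 kW

11.689


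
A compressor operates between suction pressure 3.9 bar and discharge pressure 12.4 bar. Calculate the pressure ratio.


PR = P_high / P_low
PR = 12.4 / 3.9
PR = 3.179

3.179


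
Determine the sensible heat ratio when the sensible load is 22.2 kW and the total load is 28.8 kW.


SHR = Q_sensible / Q_total
SHR = 22.2 / 28.8
SHR = 0.771

0.771


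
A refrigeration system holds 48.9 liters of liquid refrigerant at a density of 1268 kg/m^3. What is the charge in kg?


Charge = V * rho / 1000
Charge = 48.9 * 1268 / 1000
Charge = 62.01 kg

62.01


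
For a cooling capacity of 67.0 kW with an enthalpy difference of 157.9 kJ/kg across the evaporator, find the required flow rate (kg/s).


m_dot = Q / dh
m_dot = 67.0 / 157.9
m_dot = 0.4243 kg/s

0.4243


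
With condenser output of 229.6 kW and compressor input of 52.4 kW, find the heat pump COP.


COP_hp = Q_cond / W
COP_hp = 229.6 / 52.4
COP_hp = 4.382

4.382


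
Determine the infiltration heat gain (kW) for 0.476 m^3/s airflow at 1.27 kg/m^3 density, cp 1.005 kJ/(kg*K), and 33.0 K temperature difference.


Q = V_dot * rho * cp * dT
Q = 0.476 * 1.27 * 1.005 * 33.0
Q = 20.049 kW

20.049


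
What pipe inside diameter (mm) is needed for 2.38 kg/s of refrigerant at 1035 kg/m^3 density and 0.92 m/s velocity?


A = m_dot / (rho * v) = 2.38 / (1035 * 0.92) = 0.0024994749 m^2
d = sqrt(4*A/pi) * 1000
d = 56.4 mm

56.4


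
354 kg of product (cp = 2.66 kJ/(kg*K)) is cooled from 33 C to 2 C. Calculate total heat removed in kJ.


dT = 33 - (2) = 31 K
Q = m * cp * dT = 354 * 2.66 * 31
Q = 29191 kJ

29191


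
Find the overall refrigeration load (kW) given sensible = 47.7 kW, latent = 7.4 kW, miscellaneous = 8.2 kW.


Q_total = Q_s + Q_l + Q_misc
Q_total = 47.7 + 7.4 + 8.2
Q_total = 63.3 kW

63.3


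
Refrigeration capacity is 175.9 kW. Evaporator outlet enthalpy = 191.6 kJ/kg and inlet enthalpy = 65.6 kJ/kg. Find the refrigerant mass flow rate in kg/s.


dh = 191.6 - 65.6 = 126.0 kJ/kg
m_dot = Q / dh = 175.9 / 126.0 = 1.396 kg/s

1.396


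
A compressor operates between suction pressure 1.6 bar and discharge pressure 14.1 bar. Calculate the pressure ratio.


PR = P_high / P_low
PR = 14.1 / 1.6
PR = 8.813

8.813


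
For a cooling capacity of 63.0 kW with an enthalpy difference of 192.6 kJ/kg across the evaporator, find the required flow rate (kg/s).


m_dot = Q / dh
m_dot = 63.0 / 192.6
m_dot = 0.3271 kg/s

0.3271


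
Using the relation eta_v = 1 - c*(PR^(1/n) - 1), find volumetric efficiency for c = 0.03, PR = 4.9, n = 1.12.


PR^(1/n) = 4.9^(1/1.12) = 4.13282009
eta_v = 1 - 0.03 * (4.13282009 - 1)
eta_v = 0.906

0.906


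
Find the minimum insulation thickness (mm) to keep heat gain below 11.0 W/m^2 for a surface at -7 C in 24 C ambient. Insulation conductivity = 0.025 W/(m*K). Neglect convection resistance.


dT = 24 - (-7) = 31 K
thickness = k * dT / q_max * 1000
thickness = 0.025 * 31 / 11.0 * 1000
thickness = 70.5 mm

70.5


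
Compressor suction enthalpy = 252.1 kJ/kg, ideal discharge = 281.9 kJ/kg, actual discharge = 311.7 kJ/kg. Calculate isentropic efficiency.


dh_ideal = 281.9 - 252.1 = 29.8 kJ/kg
dh_actual = 311.7 - 252.1 = 59.6 kJ/kg
eta_s = dh_ideal / dh_actual = 29.8 / 59.6
eta_s = 0.5

0.5


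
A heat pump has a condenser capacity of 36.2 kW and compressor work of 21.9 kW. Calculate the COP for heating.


COP_hp = Q_cond / W
COP_hp = 36.2 / 21.9
COP_hp = 1.653

1.653


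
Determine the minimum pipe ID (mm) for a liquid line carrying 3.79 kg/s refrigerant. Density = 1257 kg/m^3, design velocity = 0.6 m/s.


A = m_dot / (rho * v) = 3.79 / (1257 * 0.6) = 0.005025192257 m^2
d = sqrt(4*A/pi) * 1000
d = 80.0 mm

80.0


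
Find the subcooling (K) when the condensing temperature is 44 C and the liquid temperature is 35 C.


Subcooling = T_cond - T_liquid
Subcooling = 44 - 35
Subcooling = 9 K

9


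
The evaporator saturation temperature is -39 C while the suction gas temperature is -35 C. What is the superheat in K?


Superheat = T_suction - T_evap
Superheat = -35 - (-39)
Superheat = 4 K

4


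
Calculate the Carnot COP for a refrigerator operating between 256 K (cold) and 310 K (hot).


dT = 310 - 256 = 54 K
COP_carnot = T_cold / dT = 256 / 54
COP_carnot = 4.741

4.741


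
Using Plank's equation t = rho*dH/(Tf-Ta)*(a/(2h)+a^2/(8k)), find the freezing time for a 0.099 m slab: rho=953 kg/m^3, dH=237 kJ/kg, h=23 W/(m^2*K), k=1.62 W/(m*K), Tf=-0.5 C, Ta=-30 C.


dT = -0.5 - (-30) = 29.5 K
term1 = a/(2h) = 0.099/(2*23) = 0.002152173913
term2 = a^2/(8k) = 0.099^2/(8*1.62) = 0.00075625
t = rho*dH*1000/dT * (term1 + term2)
t = 953*237*1000/29.5 * (0.002152173913 + 0.00075625)
t = 22268 s

22268


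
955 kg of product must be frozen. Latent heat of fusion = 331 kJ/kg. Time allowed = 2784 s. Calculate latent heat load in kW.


Q_lat = m * h_fg / t
Q_lat = 955 * 331 / 2784
Q_lat = 113.54 kW

113.54


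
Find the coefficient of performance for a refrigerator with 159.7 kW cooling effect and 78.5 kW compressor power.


COP = Q_evap / W
COP = 159.7 / 78.5
COP = 2.034

2.034


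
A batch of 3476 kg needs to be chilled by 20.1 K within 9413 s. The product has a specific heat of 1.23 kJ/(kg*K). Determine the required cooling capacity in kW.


Q = m * cp * dT / t
Q = 3476 * 1.23 * 20.1 / 9413
Q = 9.13 kW

9.13


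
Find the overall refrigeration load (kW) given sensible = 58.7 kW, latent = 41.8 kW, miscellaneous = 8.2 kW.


Q_total = Q_s + Q_l + Q_misc
Q_total = 58.7 + 41.8 + 8.2
Q_total = 108.7 kW

108.7


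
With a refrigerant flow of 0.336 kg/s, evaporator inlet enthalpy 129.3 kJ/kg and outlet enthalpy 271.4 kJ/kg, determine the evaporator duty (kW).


dh = 271.4 - 129.3 = 142.1 kJ/kg
Q_evap = m_dot * dh = 0.336 * 142.1
Q_evap = 47.75 kW

47.75


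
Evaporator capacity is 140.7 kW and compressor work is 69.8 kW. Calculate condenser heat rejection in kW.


Q_cond = Q_evap + W
Q_cond = 140.7 + 69.8
Q_cond = 210.5 kW

210.5


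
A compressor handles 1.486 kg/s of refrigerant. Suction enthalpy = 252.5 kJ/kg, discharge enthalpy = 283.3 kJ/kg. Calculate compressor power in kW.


dh = 283.3 - 252.5 = 30.8 kJ/kg
W = m_dot * dh = 1.486 * 30.8 = 45.77 kW

45.77


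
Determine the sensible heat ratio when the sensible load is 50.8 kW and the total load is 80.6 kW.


SHR = Q_sensible / Q_total
SHR = 50.8 / 80.6
SHR = 0.63

0.63


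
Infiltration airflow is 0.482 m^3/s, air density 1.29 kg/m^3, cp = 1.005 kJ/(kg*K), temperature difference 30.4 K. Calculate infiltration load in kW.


Q = V_dot * rho * cp * dT
Q = 0.482 * 1.29 * 1.005 * 30.4
Q = 18.997 kW

18.997


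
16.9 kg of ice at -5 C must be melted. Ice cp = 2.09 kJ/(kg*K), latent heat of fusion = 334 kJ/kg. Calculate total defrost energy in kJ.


Sensible heat = cp * dT = 2.09 * 5 = 10.45 kJ/kg
Total per kg = 10.45 + 334 = 344.45 kJ/kg
Q = m * total = 16.9 * 344.45
Q = 5821.2 kJ

5821.2


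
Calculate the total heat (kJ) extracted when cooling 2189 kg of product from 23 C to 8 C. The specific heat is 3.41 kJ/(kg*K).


dT = 23 - (8) = 15 K
Q = m * cp * dT = 2189 * 3.41 * 15
Q = 111967 kJ

111967


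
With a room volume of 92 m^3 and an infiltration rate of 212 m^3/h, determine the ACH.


ACH = flow / volume
ACH = 212 / 92
ACH = 2.304

2.304


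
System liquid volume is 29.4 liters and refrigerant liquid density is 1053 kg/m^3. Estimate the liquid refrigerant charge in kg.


Charge = V * rho / 1000
Charge = 29.4 * 1053 / 1000
Charge = 30.96 kg

30.96


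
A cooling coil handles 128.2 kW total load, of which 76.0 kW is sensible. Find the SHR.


SHR = Q_sensible / Q_total
SHR = 76.0 / 128.2
SHR = 0.593

0.593


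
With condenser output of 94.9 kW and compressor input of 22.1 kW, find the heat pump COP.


COP_hp = Q_cond / W
COP_hp = 94.9 / 22.1
COP_hp = 4.294

4.294


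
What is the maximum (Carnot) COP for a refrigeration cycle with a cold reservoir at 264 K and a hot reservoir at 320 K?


dT = 320 - 264 = 56 K
COP_carnot = T_cold / dT = 264 / 56
COP_carnot = 4.714

4.714


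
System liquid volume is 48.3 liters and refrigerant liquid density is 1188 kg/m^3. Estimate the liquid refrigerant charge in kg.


Charge = V * rho / 1000
Charge = 48.3 * 1188 / 1000
Charge = 57.38 kg

57.38


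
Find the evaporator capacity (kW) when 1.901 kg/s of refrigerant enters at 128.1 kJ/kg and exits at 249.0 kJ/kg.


dh = 249.0 - 128.1 = 120.9 kJ/kg
Q_evap = m_dot * dh = 1.901 * 120.9
Q_evap = 229.83 kW

229.83


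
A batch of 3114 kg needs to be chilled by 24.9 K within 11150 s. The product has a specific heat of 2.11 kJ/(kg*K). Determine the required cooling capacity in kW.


Q = m * cp * dT / t
Q = 3114 * 2.11 * 24.9 / 11150
Q = 14.673 kW

14.673


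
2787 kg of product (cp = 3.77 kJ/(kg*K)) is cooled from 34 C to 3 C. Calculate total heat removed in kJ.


dT = 34 - (3) = 31 K
Q = m * cp * dT = 2787 * 3.77 * 31
Q = 325717 kJ

325717


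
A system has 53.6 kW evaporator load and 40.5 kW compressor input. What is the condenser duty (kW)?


Q_cond = Q_evap + W
Q_cond = 53.6 + 40.5
Q_cond = 94.1 kW

94.1


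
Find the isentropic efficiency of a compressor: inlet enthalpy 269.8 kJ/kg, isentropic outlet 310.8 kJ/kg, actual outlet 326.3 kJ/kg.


dh_ideal = 310.8 - 269.8 = 41.0 kJ/kg
dh_actual = 326.3 - 269.8 = 56.5 kJ/kg
eta_s = dh_ideal / dh_actual = 41.0 / 56.5
eta_s = 0.7257

0.7257


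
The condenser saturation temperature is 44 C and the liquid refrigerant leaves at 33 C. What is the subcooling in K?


Subcooling = T_cond - T_liquid
Subcooling = 44 - 33
Subcooling = 11 K

11


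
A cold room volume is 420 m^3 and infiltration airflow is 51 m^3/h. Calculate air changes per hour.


ACH = flow / volume
ACH = 51 / 420
ACH = 0.121

0.121


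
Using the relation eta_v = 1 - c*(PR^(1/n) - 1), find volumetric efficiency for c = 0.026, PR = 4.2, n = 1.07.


PR^(1/n) = 4.2^(1/1.07) = 3.82363099
eta_v = 1 - 0.026 * (3.82363099 - 1)
eta_v = 0.9266

0.9266


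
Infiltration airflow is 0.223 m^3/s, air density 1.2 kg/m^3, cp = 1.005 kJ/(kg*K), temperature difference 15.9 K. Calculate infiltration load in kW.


Q = V_dot * rho * cp * dT
Q = 0.223 * 1.2 * 1.005 * 15.9
Q = 4.276 kW

4.276


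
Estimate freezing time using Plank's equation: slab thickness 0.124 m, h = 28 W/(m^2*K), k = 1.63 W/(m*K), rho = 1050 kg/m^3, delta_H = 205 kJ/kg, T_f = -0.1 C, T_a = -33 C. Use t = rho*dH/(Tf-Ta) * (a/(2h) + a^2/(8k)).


dT = -0.1 - (-33) = 32.9 K
term1 = a/(2h) = 0.124/(2*28) = 0.002214285714
term2 = a^2/(8k) = 0.124^2/(8*1.63) = 0.001179141104
t = rho*dH*1000/dT * (term1 + term2)
t = 1050*205*1000/32.9 * (0.002214285714 + 0.001179141104)
t = 22202 s

22202


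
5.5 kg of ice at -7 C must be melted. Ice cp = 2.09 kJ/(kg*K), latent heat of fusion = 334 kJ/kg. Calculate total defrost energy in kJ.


Sensible heat = cp * dT = 2.09 * 7 = 14.63 kJ/kg
Total per kg = 14.63 + 334 = 348.63 kJ/kg
Q = m * total = 5.5 * 348.63
Q = 1917.5 kJ

1917.5


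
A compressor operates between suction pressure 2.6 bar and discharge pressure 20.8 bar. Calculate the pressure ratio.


PR = P_high / P_low
PR = 20.8 / 2.6
PR = 8.0

8.0


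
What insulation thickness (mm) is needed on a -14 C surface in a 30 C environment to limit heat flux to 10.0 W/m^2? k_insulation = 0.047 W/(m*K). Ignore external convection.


dT = 30 - (-14) = 44 K
thickness = k * dT / q_max * 1000
thickness = 0.047 * 44 / 10.0 * 1000
thickness = 206.8 mm

206.8
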